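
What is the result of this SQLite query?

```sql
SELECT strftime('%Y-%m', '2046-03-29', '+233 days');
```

First apply '+233 days': 2046-03-29 → 2046-11-17.
`%Y-%m` extracts the year-month: 2046-11.

2046-11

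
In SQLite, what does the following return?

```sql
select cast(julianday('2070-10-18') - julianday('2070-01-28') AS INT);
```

263

3 days remain in January 2070 after the 28th (31 − 28).
Full months from February 2070 through September 2070 contribute their day counts.
Then 18 days into October 2070.
Total: 3 + 28 + 31 + 30 + 31 + 30 + 31 + 31 + 30 + 18 = 263.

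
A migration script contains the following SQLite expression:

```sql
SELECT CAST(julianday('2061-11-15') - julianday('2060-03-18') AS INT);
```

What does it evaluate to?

607

13 days remain in March 2060 after the 18th (31 − 18).
Full months from April 2060 through October 2061 contribute their day counts.
Then 15 days into November 2061.
Total: 13 + 30 + 31 + 30 + 31 + 31 + 30 + 31 + 30 + 31 + 31 + 28 + 31 + 30 + 31 + 30 + 31 + 31 + 30 + 31 + 15 = 607.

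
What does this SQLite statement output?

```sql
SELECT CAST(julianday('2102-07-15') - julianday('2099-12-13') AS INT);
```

18 days remain in December 2099 after the 13th (31 − 13).
Full months from January 2100 through June 2102 contribute their day counts.
Then 15 days into July 2102.
Total: 18 + 31 + 28 + 31 + 30 + 31 + 30 + 31 + 31 + 30 + 31 + 30 + 31 + 31 + 28 + 31 + 30 + 31 + 30 + 31 + 31 + 30 + 31 + 30 + 31 + 31 + 28 + 31 + 30 + 31 + 30 + 15 = 944.

944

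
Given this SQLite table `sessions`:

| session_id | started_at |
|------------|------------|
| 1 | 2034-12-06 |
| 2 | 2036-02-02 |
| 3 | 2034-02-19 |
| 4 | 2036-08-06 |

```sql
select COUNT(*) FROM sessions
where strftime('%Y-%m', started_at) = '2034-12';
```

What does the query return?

1

Rows with year-month 2034-12: 2034-12-06 → 1.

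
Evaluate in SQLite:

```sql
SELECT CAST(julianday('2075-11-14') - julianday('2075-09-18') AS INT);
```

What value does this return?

57

12 days remain in September 2075 after the 18th (30 − 18).
October 2075: 31 days.
Then 14 days into November 2075.
Total: 12 + 31 + 14 = 57.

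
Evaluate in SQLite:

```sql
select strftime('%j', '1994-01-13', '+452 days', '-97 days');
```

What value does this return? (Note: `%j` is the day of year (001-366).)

003

First apply '+452 days', '-97 days': 1994-01-13 → 1995-01-03.
Day-of-year for 1995-01-03: days since 1995-01-01 inclusive = 3, zero-padded to 003.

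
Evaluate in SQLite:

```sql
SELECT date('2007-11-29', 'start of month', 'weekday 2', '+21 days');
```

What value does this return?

2007-11-27

`start of month` rewinds 2007-11-29 to 2007-11-01.
`weekday 2` advances to the next Tuesday; 2007-11-01 is a Thursday, so it moves forward to 2007-11-06.
Advancing 21 more days within November lands on 2007-11-27.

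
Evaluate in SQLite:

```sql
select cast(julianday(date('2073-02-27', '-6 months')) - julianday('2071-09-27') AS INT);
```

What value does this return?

Adding -6 months to 2073-02-27 gives 2072-08-27.
3 days remain in September 2071 after the 27th (30 − 27).
Full months from October 2071 through July 2072 contribute their day counts.
Then 27 days into August 2072.
Total: 3 + 31 + 30 + 31 + 31 + 29 + 31 + 30 + 31 + 30 + 31 + 27 = 335.

335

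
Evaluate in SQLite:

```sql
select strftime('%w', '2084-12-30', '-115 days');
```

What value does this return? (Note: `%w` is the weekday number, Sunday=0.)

First apply '-115 days': 2084-12-30 → 2084-09-06.
2084-09-06 is a Wednesday; with Sunday=0 that is 3.

3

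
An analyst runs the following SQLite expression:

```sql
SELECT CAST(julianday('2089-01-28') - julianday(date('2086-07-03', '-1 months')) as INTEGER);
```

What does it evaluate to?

Adding -1 month to 2086-07-03 gives 2086-06-03.
27 days remain in June 2086 after the 3rd (30 − 3).
Full months from July 2086 through December 2088 contribute their day counts.
Then 28 days into January 2089.
Total: 27 + 31 + 31 + 30 + 31 + 30 + 31 + 31 + 28 + 31 + 30 + 31 + 30 + 31 + 31 + 30 + 31 + 30 + 31 + 31 + 29 + 31 + 30 + 31 + 30 + 31 + 31 + 30 + 31 + 30 + 31 + 28 = 970.

970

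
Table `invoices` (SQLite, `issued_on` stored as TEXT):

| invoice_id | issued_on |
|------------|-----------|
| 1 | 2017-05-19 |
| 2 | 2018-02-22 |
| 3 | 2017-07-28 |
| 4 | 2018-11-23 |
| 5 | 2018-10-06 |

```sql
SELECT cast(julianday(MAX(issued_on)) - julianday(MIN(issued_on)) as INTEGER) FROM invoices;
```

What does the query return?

553

MIN = 2017-05-19, MAX = 2018-11-23.
12 days remain in May 2017 after the 19th (31 − 19).
Full months from June 2017 through October 2018 contribute their day counts.
Then 23 days into November 2018.
Total: 12 + 30 + 31 + 31 + 30 + 31 + 30 + 31 + 31 + 28 + 31 + 30 + 31 + 30 + 31 + 31 + 30 + 31 + 23 = 553.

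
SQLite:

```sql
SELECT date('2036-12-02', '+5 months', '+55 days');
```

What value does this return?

Adding +5 months to 2036-12-02 gives 2037-05-02.
Applying '+55 days' to 2037-05-02: counting 55 days forward gives 2037-06-26.

2037-06-26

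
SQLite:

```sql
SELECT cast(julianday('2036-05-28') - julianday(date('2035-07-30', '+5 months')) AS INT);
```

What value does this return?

150

Adding +5 months to 2035-07-30 gives 2035-12-30.
1 day remains in December 2035 after the 30th (31 − 30).
January 2036: 31 days.
February 2036: 29 days (leap year).
March 2036: 31 days.
April 2036: 30 days.
Then 28 days into May 2036.
Total: 1 + 31 + 29 + 31 + 30 + 28 = 150.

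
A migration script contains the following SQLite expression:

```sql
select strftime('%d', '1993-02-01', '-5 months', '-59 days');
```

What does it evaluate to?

04

First apply '-5 months', '-59 days': 1993-02-01 → 1992-07-04.
`%d` extracts the 2-digit day of month: 04.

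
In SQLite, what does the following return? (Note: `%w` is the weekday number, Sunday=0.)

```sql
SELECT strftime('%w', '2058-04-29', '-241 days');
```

5

First apply '-241 days': 2058-04-29 → 2057-08-31.
2057-08-31 is a Friday; with Sunday=0 that is 5.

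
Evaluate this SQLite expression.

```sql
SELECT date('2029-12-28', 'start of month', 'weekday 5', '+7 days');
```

2029-12-14

`start of month` rewinds 2029-12-28 to 2029-12-01.
`weekday 5` advances to the next Friday; 2029-12-01 is a Saturday, so it moves forward to 2029-12-07.
Advancing 7 more days within December lands on 2029-12-14.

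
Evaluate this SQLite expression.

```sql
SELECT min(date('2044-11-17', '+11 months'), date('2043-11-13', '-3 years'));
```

2040-11-13

date('2044-11-17', '+11 months') → 2045-10-17.
date('2043-11-13', '-3 years') → 2040-11-13.
Earlier of the two is 2040-11-13.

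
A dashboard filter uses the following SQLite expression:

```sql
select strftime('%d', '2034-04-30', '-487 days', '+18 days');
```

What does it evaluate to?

First apply '-487 days', '+18 days': 2034-04-30 → 2033-01-16.
`%d` extracts the 2-digit day of month: 16.

16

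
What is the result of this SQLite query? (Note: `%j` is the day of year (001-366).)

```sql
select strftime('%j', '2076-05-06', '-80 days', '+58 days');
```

105

First apply '-80 days', '+58 days': 2076-05-06 → 2076-04-14.
Day-of-year for 2076-04-14: days since 2076-01-01 inclusive = 105, zero-padded to 105.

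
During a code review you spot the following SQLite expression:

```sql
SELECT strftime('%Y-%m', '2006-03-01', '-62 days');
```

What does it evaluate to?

First apply '-62 days': 2006-03-01 → 2005-12-29.
`%Y-%m` extracts the year-month: 2005-12.

2005-12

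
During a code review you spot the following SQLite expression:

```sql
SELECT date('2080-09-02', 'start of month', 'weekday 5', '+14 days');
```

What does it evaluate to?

2080-09-20

`start of month` rewinds 2080-09-02 to 2080-09-01.
`weekday 5` advances to the next Friday; 2080-09-01 is a Sunday, so it moves forward to 2080-09-06.
Advancing 14 more days within September lands on 2080-09-20.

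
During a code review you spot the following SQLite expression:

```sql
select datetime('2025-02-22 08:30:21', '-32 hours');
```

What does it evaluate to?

2025-02-21 00:30:21

-32 hours from 2025-02-22 08:30:21 is 2025-02-21 00:30:21 (crosses midnight).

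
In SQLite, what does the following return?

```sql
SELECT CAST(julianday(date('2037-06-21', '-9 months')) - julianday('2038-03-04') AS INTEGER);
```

Adding -9 months to 2037-06-21 gives 2036-09-21.
9 days remain in September 2036 after the 21st (30 − 21).
Full months from October 2036 through February 2038 contribute their day counts.
Then 4 days into March 2038.
Total: 9 + 31 + 30 + 31 + 31 + 28 + 31 + 30 + 31 + 30 + 31 + 31 + 30 + 31 + 30 + 31 + 31 + 28 + 4 = 529.
The subtraction is earlier − later, so the result is −529 → -529.

-529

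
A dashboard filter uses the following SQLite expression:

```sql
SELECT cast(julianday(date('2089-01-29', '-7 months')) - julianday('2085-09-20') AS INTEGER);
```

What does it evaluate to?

Adding -7 months to 2089-01-29 gives 2088-06-29.
10 days remain in September 2085 after the 20th (30 − 20).
Full months from October 2085 through May 2088 contribute their day counts.
Then 29 days into June 2088.
Total: 10 + 31 + 30 + 31 + 31 + 28 + 31 + 30 + 31 + 30 + 31 + 31 + 30 + 31 + 30 + 31 + 31 + 28 + 31 + 30 + 31 + 30 + 31 + 31 + 30 + 31 + 30 + 31 + 31 + 29 + 31 + 30 + 31 + 29 = 1013.

1013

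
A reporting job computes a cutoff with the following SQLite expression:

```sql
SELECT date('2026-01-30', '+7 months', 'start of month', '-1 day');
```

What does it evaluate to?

2026-07-31

Adding +7 months to 2026-01-30 gives 2026-08-30.
`start of month` rewinds 2026-08-30 to 2026-08-01.
Going back 1 day from 2026-08-01 reaches 2026-07-31 (last day of July, 31 days).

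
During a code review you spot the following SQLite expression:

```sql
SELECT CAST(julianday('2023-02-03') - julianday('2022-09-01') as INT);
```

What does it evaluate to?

29 days remain in September 2022 after the 1st (30 − 1).
October 2022: 31 days.
November 2022: 30 days.
December 2022: 31 days.
January 2023: 31 days.
Then 3 days into February 2023.
Total: 29 + 31 + 30 + 31 + 31 + 3 = 155.

155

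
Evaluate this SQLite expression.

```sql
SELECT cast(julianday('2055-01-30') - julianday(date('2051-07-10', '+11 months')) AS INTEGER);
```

964

Adding +11 months to 2051-07-10 gives 2052-06-10.
20 days remain in June 2052 after the 10th (30 − 10).
Full months from July 2052 through December 2054 contribute their day counts.
Then 30 days into January 2055.
Total: 20 + 31 + 31 + 30 + 31 + 30 + 31 + 31 + 28 + 31 + 30 + 31 + 30 + 31 + 31 + 30 + 31 + 30 + 31 + 31 + 28 + 31 + 30 + 31 + 30 + 31 + 31 + 30 + 31 + 30 + 31 + 30 = 964.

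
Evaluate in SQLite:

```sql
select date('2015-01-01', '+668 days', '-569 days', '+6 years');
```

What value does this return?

2021-04-10

Applying '+668 days' to 2015-01-01: counting 668 days forward gives 2016-10-30.
Applying '-569 days' to 2016-10-30: counting 569 days back gives 2015-04-10.
Adding +6 years to 2015-04-10 gives 2021-04-10.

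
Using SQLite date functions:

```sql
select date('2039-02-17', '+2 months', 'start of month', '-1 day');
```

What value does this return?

2039-03-31

Adding +2 months to 2039-02-17 gives 2039-04-17.
`start of month` rewinds 2039-04-17 to 2039-04-01.
Going back 1 day from 2039-04-01 reaches 2039-03-31 (last day of March, 31 days).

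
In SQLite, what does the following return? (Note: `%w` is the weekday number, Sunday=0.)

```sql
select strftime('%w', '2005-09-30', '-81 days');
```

1

First apply '-81 days': 2005-09-30 → 2005-07-11.
2005-07-11 is a Monday; with Sunday=0 that is 1.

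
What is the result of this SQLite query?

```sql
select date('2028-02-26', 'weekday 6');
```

`weekday 6` advances to the next Saturday; 2028-02-26 is already a Saturday, so it stays at 2028-02-26.

2028-02-26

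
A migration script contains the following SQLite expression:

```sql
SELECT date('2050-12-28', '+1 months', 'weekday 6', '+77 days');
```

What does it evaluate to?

2051-04-15

Adding +1 month to 2050-12-28 gives 2051-01-28.
`weekday 6` advances to the next Saturday; 2051-01-28 is already a Saturday, so it stays at 2051-01-28.
Applying '+77 days' to 2051-01-28: counting 77 days forward gives 2051-04-15.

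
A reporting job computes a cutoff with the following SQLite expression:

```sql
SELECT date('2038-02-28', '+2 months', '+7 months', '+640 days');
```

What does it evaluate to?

Adding +2 months to 2038-02-28 gives 2038-04-28.
Adding +7 months to 2038-04-28 gives 2038-11-28.
Applying '+640 days' to 2038-11-28: counting 640 days forward gives 2040-08-29.

2040-08-29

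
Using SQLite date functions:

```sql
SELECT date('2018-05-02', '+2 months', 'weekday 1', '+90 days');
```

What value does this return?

2018-09-30

Adding +2 months to 2018-05-02 gives 2018-07-02.
`weekday 1` advances to the next Monday; 2018-07-02 is already a Monday, so it stays at 2018-07-02.
Applying '+90 days' to 2018-07-02: counting 90 days forward gives 2018-09-30.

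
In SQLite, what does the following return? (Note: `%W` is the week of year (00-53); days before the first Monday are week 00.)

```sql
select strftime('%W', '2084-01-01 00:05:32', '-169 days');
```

First apply '-169 days': 2084-01-01 00:05:32 → 2083-07-16 00:05:32.
2083-07-16 is a Friday. SQLite's %W counts Mondays since the year started; the result is 28.

28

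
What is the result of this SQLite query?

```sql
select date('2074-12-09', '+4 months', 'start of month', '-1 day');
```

Adding +4 months to 2074-12-09 gives 2075-04-09.
`start of month` rewinds 2075-04-09 to 2075-04-01.
Going back 1 day from 2075-04-01 reaches 2075-03-31 (last day of March, 31 days).

2075-03-31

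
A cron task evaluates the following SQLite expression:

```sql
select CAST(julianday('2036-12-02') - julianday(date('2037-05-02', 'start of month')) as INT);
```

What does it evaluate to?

`start of month` rewinds 2037-05-02 to 2037-05-01.
29 days remain in December 2036 after the 2nd (31 − 2).
January 2037: 31 days.
February 2037: 28 days.
March 2037: 31 days.
April 2037: 30 days.
Then 1 day into May 2037.
Total: 29 + 31 + 28 + 31 + 30 + 1 = 150.
The subtraction is earlier − later, so the result is −150 → -150.

-150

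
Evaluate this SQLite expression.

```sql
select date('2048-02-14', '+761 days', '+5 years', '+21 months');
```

2056-12-16

Applying '+761 days' to 2048-02-14: counting 761 days forward gives 2050-03-16.
Adding +5 years to 2050-03-16 gives 2055-03-16.
Adding +21 months to 2055-03-16 gives 2056-12-16.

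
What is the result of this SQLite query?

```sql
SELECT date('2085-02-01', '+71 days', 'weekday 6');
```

2085-04-14

Applying '+71 days' to 2085-02-01: counting 71 days forward gives 2085-04-13.
`weekday 6` advances to the next Saturday; 2085-04-13 is a Friday, so it moves forward to 2085-04-14.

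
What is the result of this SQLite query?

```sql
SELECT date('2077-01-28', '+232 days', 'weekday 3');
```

Applying '+232 days' to 2077-01-28: counting 232 days forward gives 2077-09-17.
`weekday 3` advances to the next Wednesday; 2077-09-17 is a Friday, so it moves forward to 2077-09-22.

2077-09-22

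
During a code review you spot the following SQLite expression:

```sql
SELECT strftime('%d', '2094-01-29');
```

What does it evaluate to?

`%d` extracts the 2-digit day of month: 29.

29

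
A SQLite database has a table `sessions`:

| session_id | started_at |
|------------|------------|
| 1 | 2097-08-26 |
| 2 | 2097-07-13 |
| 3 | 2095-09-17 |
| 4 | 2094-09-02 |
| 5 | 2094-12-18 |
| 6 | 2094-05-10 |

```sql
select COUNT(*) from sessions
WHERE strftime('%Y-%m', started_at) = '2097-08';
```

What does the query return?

Rows with year-month 2097-08: 2097-08-26 → 1.

1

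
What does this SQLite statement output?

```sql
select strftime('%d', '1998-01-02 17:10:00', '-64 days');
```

30

First apply '-64 days': 1998-01-02 17:10:00 → 1997-10-30 17:10:00.
`%d` extracts the 2-digit day of month: 30.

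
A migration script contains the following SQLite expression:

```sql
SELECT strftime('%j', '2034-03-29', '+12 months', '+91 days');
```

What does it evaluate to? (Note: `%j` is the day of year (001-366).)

First apply '+12 months', '+91 days': 2034-03-29 → 2035-06-28.
Day-of-year for 2035-06-28: days since 2035-01-01 inclusive = 179, zero-padded to 179.

179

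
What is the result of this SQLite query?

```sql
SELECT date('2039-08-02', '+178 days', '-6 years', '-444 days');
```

Applying '+178 days' to 2039-08-02: counting 178 days forward gives 2040-01-27.
Adding -6 years to 2040-01-27 gives 2034-01-27.
Applying '-444 days' to 2034-01-27: counting 444 days back gives 2032-11-09.

2032-11-09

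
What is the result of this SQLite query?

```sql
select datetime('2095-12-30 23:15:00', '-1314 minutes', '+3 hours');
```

1314 minutes = 21h 54m; -1314 minutes from 2095-12-30 23:15:00 is 2095-12-30 01:21:00.
+3 hours from 2095-12-30 01:21:00 is 2095-12-30 04:21:00.

2095-12-30 04:21:00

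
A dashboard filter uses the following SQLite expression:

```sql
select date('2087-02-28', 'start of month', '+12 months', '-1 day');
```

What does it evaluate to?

`start of month` rewinds 2087-02-28 to 2087-02-01.
Adding +12 months to 2087-02-01 gives 2088-02-01.
Going back 1 day from 2088-02-01 reaches 2088-01-31 (last day of January, 31 days).

2088-01-31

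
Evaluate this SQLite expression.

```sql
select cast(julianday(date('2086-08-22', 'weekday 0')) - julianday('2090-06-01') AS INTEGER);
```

-1376

`weekday 0` advances to the next Sunday; 2086-08-22 is a Thursday, so it moves forward to 2086-08-25.
6 days remain in August 2086 after the 25th (31 − 25).
Full months from September 2086 through May 2090 contribute their day counts.
Then 1 day into June 2090.
Total: 6 + 30 + 31 + 30 + 31 + 31 + 28 + 31 + 30 + 31 + 30 + 31 + 31 + 30 + 31 + 30 + 31 + 31 + 29 + 31 + 30 + 31 + 30 + 31 + 31 + 30 + 31 + 30 + 31 + 31 + 28 + 31 + 30 + 31 + 30 + 31 + 31 + 30 + 31 + 30 + 31 + 31 + 28 + 31 + 30 + 31 + 1 = 1376.
The subtraction is earlier − later, so the result is −1376 → -1376.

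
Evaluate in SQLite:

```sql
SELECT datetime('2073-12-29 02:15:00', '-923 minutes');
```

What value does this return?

2073-12-28 10:52:00

923 minutes = 15h 23m; -923 minutes from 2073-12-29 02:15:00 is 2073-12-28 10:52:00 (crosses midnight).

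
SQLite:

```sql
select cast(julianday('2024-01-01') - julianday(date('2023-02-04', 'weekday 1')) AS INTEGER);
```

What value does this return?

`weekday 1` advances to the next Monday; 2023-02-04 is a Saturday, so it moves forward to 2023-02-06.
22 days remain in February 2023 after the 6th (28 − 6).
Full months from March 2023 through December 2023 contribute their day counts.
Then 1 day into January 2024.
Total: 22 + 31 + 30 + 31 + 30 + 31 + 31 + 30 + 31 + 30 + 31 + 1 = 329.

329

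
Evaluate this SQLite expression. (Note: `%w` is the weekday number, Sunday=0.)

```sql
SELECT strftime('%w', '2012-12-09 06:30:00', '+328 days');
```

First apply '+328 days': 2012-12-09 06:30:00 → 2013-11-02 06:30:00.
2013-11-02 is a Saturday; with Sunday=0 that is 6.

6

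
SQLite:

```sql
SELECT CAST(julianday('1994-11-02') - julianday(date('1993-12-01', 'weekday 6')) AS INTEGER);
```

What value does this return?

333

`weekday 6` advances to the next Saturday; 1993-12-01 is a Wednesday, so it moves forward to 1993-12-04.
27 days remain in December 1993 after the 4th (31 − 4).
Full months from January 1994 through October 1994 contribute their day counts.
Then 2 days into November 1994.
Total: 27 + 31 + 28 + 31 + 30 + 31 + 30 + 31 + 31 + 30 + 31 + 2 = 333.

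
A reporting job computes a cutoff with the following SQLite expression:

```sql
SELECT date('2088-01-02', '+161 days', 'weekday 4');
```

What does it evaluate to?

Applying '+161 days' to 2088-01-02: counting 161 days forward gives 2088-06-11.
`weekday 4` advances to the next Thursday; 2088-06-11 is a Friday, so it moves forward to 2088-06-17.

2088-06-17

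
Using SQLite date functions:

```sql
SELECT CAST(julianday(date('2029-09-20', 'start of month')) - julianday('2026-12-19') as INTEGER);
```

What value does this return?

987

`start of month` rewinds 2029-09-20 to 2029-09-01.
12 days remain in December 2026 after the 19th (31 − 19).
Full months from January 2027 through August 2029 contribute their day counts.
Then 1 day into September 2029.
Total: 12 + 31 + 28 + 31 + 30 + 31 + 30 + 31 + 31 + 30 + 31 + 30 + 31 + 31 + 29 + 31 + 30 + 31 + 30 + 31 + 31 + 30 + 31 + 30 + 31 + 31 + 28 + 31 + 30 + 31 + 30 + 31 + 31 + 1 = 987.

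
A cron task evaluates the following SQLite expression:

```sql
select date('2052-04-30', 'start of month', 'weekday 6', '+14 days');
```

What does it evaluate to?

`start of month` rewinds 2052-04-30 to 2052-04-01.
`weekday 6` advances to the next Saturday; 2052-04-01 is a Monday, so it moves forward to 2052-04-06.
Advancing 14 more days within April lands on 2052-04-20.

2052-04-20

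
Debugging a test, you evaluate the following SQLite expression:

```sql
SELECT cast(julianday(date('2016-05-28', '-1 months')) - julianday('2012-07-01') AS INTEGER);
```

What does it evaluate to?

Adding -1 month to 2016-05-28 gives 2016-04-28.
30 days remain in July 2012 after the 1st (31 − 1).
Full months from August 2012 through March 2016 contribute their day counts.
Then 28 days into April 2016.
Total: 30 + 31 + 30 + 31 + 30 + 31 + 31 + 28 + 31 + 30 + 31 + 30 + 31 + 31 + 30 + 31 + 30 + 31 + 31 + 28 + 31 + 30 + 31 + 30 + 31 + 31 + 30 + 31 + 30 + 31 + 31 + 28 + 31 + 30 + 31 + 30 + 31 + 31 + 30 + 31 + 30 + 31 + 31 + 29 + 31 + 28 = 1397.

1397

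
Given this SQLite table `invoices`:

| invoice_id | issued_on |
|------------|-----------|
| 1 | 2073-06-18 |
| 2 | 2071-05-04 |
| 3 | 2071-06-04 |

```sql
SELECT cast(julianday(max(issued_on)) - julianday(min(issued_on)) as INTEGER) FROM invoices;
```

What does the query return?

MIN = 2071-05-04, MAX = 2073-06-18.
27 days remain in May 2071 after the 4th (31 − 4).
Full months from June 2071 through May 2073 contribute their day counts.
Then 18 days into June 2073.
Total: 27 + 30 + 31 + 31 + 30 + 31 + 30 + 31 + 31 + 29 + 31 + 30 + 31 + 30 + 31 + 31 + 30 + 31 + 30 + 31 + 31 + 28 + 31 + 30 + 31 + 18 = 776.

776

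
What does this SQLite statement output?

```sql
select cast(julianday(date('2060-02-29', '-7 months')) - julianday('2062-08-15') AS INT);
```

Adding -7 months to 2060-02-29 gives 2059-07-29.
2 days remain in July 2059 after the 29th (31 − 29).
Full months from August 2059 through July 2062 contribute their day counts.
Then 15 days into August 2062.
Total: 2 + 31 + 30 + 31 + 30 + 31 + 31 + 29 + 31 + 30 + 31 + 30 + 31 + 31 + 30 + 31 + 30 + 31 + 31 + 28 + 31 + 30 + 31 + 30 + 31 + 31 + 30 + 31 + 30 + 31 + 31 + 28 + 31 + 30 + 31 + 30 + 31 + 15 = 1113.
The subtraction is earlier − later, so the result is −1113 → -1113.

-1113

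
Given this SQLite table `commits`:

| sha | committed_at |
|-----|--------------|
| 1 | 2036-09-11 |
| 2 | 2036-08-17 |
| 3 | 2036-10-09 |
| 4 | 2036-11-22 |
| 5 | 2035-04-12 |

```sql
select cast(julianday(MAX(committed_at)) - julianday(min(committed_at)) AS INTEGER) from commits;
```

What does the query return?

590

MIN = 2035-04-12, MAX = 2036-11-22.
18 days remain in April 2035 after the 12th (30 − 12).
Full months from May 2035 through October 2036 contribute their day counts.
Then 22 days into November 2036.
Total: 18 + 31 + 30 + 31 + 31 + 30 + 31 + 30 + 31 + 31 + 29 + 31 + 30 + 31 + 30 + 31 + 31 + 30 + 31 + 22 = 590.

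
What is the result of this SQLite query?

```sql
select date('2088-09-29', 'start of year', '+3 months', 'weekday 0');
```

2088-04-04

`start of year` rewinds 2088-09-29 to 2088-01-01.
Adding +3 months to 2088-01-01 gives 2088-04-01.
`weekday 0` advances to the next Sunday; 2088-04-01 is a Thursday, so it moves forward to 2088-04-04.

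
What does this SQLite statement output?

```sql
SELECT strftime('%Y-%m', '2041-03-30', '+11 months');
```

2042-03

First apply '+11 months': 2041-03-30 → 2042-03-02.
`%Y-%m` extracts the year-month: 2042-03.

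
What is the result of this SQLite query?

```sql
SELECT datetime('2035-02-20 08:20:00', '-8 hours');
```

-8 hours from 2035-02-20 08:20:00 is 2035-02-20 00:20:00.

2035-02-20 00:20:00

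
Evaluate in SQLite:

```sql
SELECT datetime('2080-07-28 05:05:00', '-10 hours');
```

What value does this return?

-10 hours from 2080-07-28 05:05:00 is 2080-07-27 19:05:00 (crosses midnight).

2080-07-27 19:05:00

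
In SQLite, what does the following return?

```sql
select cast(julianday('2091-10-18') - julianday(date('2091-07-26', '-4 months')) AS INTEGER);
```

Adding -4 months to 2091-07-26 gives 2091-03-26.
5 days remain in March 2091 after the 26th (31 − 26).
Full months from April 2091 through September 2091 contribute their day counts.
Then 18 days into October 2091.
Total: 5 + 30 + 31 + 30 + 31 + 31 + 30 + 18 = 206.

206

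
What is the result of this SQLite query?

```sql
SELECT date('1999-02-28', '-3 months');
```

1998-11-28

Adding -3 months to 1999-02-28 gives 1998-11-28.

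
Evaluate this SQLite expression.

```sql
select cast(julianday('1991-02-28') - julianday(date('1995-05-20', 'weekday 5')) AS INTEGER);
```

-1548

`weekday 5` advances to the next Friday; 1995-05-20 is a Saturday, so it moves forward to 1995-05-26.
0 days remain in February 1991 after the 28th (28 − 28).
Full months from March 1991 through April 1995 contribute their day counts.
Then 26 days into May 1995.
Total: 0 + 31 + 30 + 31 + 30 + 31 + 31 + 30 + 31 + 30 + 31 + 31 + 29 + 31 + 30 + 31 + 30 + 31 + 31 + 30 + 31 + 30 + 31 + 31 + 28 + 31 + 30 + 31 + 30 + 31 + 31 + 30 + 31 + 30 + 31 + 31 + 28 + 31 + 30 + 31 + 30 + 31 + 31 + 30 + 31 + 30 + 31 + 31 + 28 + 31 + 30 + 26 = 1548.
The subtraction is earlier − later, so the result is −1548 → -1548.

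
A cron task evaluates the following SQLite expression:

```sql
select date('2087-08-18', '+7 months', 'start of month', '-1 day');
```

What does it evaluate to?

2088-02-29

Adding +7 months to 2087-08-18 gives 2088-03-18.
`start of month` rewinds 2088-03-18 to 2088-03-01.
Going back 1 day from 2088-03-01 reaches 2088-02-29 (last day of February, 29 days).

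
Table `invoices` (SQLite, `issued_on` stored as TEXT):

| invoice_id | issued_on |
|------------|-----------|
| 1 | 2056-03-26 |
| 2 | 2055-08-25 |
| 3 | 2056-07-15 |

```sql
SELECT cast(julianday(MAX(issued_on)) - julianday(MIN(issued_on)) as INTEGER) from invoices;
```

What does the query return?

325

MIN = 2055-08-25, MAX = 2056-07-15.
6 days remain in August 2055 after the 25th (31 − 25).
Full months from September 2055 through June 2056 contribute their day counts.
Then 15 days into July 2056.
Total: 6 + 30 + 31 + 30 + 31 + 31 + 29 + 31 + 30 + 31 + 30 + 15 = 325.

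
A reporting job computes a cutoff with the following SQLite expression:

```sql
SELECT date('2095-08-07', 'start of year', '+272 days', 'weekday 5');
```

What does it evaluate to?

`start of year` rewinds 2095-08-07 to 2095-01-01.
Applying '+272 days' to 2095-01-01: counting 272 days forward gives 2095-09-30.
`weekday 5` advances to the next Friday; 2095-09-30 is already a Friday, so it stays at 2095-09-30.

2095-09-30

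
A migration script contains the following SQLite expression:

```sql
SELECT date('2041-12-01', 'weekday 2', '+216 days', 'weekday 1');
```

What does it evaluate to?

2042-07-07

`weekday 2` advances to the next Tuesday; 2041-12-01 is a Sunday, so it moves forward to 2041-12-03.
Applying '+216 days' to 2041-12-03: counting 216 days forward gives 2042-07-07.
`weekday 1` advances to the next Monday; 2042-07-07 is already a Monday, so it stays at 2042-07-07.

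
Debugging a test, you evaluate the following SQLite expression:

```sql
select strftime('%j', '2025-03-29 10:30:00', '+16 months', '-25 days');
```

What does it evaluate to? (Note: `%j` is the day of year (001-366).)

185

First apply '+16 months', '-25 days': 2025-03-29 10:30:00 → 2026-07-04 10:30:00.
Day-of-year for 2026-07-04: days since 2026-01-01 inclusive = 185, zero-padded to 185.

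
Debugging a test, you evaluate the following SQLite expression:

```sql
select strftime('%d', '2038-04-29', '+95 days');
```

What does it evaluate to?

First apply '+95 days': 2038-04-29 → 2038-08-02.
`%d` extracts the 2-digit day of month: 02.

02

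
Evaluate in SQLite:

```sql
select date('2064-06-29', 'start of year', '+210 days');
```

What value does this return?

2064-07-29

`start of year` rewinds 2064-06-29 to 2064-01-01.
Applying '+210 days' to 2064-01-01: counting 210 days forward gives 2064-07-29.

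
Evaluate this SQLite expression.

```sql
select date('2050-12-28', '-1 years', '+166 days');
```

Adding -1 year to 2050-12-28 gives 2049-12-28.
Applying '+166 days' to 2049-12-28: counting 166 days forward gives 2050-06-12.

2050-06-12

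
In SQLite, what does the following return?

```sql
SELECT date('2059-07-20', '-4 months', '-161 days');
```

Adding -4 months to 2059-07-20 gives 2059-03-20.
Applying '-161 days' to 2059-03-20: counting 161 days back gives 2058-10-10.

2058-10-10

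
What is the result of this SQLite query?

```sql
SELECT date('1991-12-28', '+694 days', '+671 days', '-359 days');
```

1994-09-29

Applying '+694 days' to 1991-12-28: counting 694 days forward gives 1993-11-21.
Applying '+671 days' to 1993-11-21: counting 671 days forward gives 1995-09-23.
Applying '-359 days' to 1995-09-23: counting 359 days back gives 1994-09-29.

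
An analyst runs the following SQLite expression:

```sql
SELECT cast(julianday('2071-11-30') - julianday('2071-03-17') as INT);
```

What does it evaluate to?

14 days remain in March 2071 after the 17th (31 − 17).
Full months from April 2071 through October 2071 contribute their day counts.
Then 30 days into November 2071.
Total: 14 + 30 + 31 + 30 + 31 + 31 + 30 + 31 + 30 = 258.

258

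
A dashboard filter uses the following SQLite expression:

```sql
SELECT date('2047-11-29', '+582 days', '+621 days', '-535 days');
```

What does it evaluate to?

Applying '+582 days' to 2047-11-29: counting 582 days forward gives 2049-07-03.
Applying '+621 days' to 2049-07-03: counting 621 days forward gives 2051-03-16.
Applying '-535 days' to 2051-03-16: counting 535 days back gives 2049-09-27.

2049-09-27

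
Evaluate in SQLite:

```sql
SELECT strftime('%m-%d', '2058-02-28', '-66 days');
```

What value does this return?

First apply '-66 days': 2058-02-28 → 2057-12-24.
`%m-%d` extracts the month-day: 12-24.

12-24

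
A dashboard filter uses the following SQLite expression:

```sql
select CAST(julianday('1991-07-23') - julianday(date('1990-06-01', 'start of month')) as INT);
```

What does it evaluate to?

`start of month` rewinds 1990-06-01 to 1990-06-01.
29 days remain in June 1990 after the 1st (30 − 1).
Full months from July 1990 through June 1991 contribute their day counts.
Then 23 days into July 1991.
Total: 29 + 31 + 31 + 30 + 31 + 30 + 31 + 31 + 28 + 31 + 30 + 31 + 30 + 23 = 417.

417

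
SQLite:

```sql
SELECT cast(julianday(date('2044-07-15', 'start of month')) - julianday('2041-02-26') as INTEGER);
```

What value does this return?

1221

`start of month` rewinds 2044-07-15 to 2044-07-01.
2 days remain in February 2041 after the 26th (28 − 26).
Full months from March 2041 through June 2044 contribute their day counts.
Then 1 day into July 2044.
Total: 2 + 31 + 30 + 31 + 30 + 31 + 31 + 30 + 31 + 30 + 31 + 31 + 28 + 31 + 30 + 31 + 30 + 31 + 31 + 30 + 31 + 30 + 31 + 31 + 28 + 31 + 30 + 31 + 30 + 31 + 31 + 30 + 31 + 30 + 31 + 31 + 29 + 31 + 30 + 31 + 30 + 1 = 1221.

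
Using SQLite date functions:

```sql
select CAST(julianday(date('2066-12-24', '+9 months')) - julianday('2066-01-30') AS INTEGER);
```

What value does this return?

Adding +9 months to 2066-12-24 gives 2067-09-24.
1 day remains in January 2066 after the 30th (31 − 30).
Full months from February 2066 through August 2067 contribute their day counts.
Then 24 days into September 2067.
Total: 1 + 28 + 31 + 30 + 31 + 30 + 31 + 31 + 30 + 31 + 30 + 31 + 31 + 28 + 31 + 30 + 31 + 30 + 31 + 31 + 24 = 602.

602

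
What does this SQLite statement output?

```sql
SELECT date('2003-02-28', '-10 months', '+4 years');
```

Adding -10 months to 2003-02-28 gives 2002-04-28.
Adding +4 years to 2002-04-28 gives 2006-04-28.

2006-04-28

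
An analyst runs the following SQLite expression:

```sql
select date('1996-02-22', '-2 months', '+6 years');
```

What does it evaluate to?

Adding -2 months to 1996-02-22 gives 1995-12-22.
Adding +6 years to 1995-12-22 gives 2001-12-22.

2001-12-22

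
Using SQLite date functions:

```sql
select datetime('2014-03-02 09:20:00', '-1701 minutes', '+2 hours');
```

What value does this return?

1701 minutes = 28h 21m; -1701 minutes from 2014-03-02 09:20:00 is 2014-03-01 04:59:00 (crosses midnight).
+2 hours from 2014-03-01 04:59:00 is 2014-03-01 06:59:00.

2014-03-01 06:59:00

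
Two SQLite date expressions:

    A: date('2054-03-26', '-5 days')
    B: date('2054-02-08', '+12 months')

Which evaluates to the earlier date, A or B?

A

A = 2054-03-21.
B = 2055-02-08.
A is earlier.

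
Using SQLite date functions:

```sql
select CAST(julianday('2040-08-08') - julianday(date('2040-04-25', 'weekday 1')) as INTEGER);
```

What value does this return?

`weekday 1` advances to the next Monday; 2040-04-25 is a Wednesday, so it moves forward to 2040-04-30.
0 days remain in April 2040 after the 30th (30 − 30).
May 2040: 31 days.
June 2040: 30 days.
July 2040: 31 days.
Then 8 days into August 2040.
Total: 0 + 31 + 30 + 31 + 8 = 100.

100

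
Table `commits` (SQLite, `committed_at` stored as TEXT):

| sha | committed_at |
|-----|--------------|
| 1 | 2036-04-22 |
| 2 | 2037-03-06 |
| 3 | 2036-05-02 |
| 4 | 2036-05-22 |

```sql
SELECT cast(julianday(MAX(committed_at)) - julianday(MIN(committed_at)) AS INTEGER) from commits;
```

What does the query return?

MIN = 2036-04-22, MAX = 2037-03-06.
8 days remain in April 2036 after the 22nd (30 − 22).
Full months from May 2036 through February 2037 contribute their day counts.
Then 6 days into March 2037.
Total: 8 + 31 + 30 + 31 + 31 + 30 + 31 + 30 + 31 + 31 + 28 + 6 = 318.

318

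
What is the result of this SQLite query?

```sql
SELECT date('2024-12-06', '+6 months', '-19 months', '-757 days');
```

2021-10-10

Adding +6 months to 2024-12-06 gives 2025-06-06.
Adding -19 months to 2025-06-06 gives 2023-11-06.
Applying '-757 days' to 2023-11-06: counting 757 days back gives 2021-10-10.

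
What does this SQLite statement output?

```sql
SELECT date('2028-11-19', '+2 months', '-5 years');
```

Adding +2 months to 2028-11-19 gives 2029-01-19.
Adding -5 years to 2029-01-19 gives 2024-01-19.

2024-01-19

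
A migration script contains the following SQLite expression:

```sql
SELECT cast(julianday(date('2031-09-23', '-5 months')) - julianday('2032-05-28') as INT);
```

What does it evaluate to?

-401

Adding -5 months to 2031-09-23 gives 2031-04-23.
7 days remain in April 2031 after the 23rd (30 − 23).
Full months from May 2031 through April 2032 contribute their day counts.
Then 28 days into May 2032.
Total: 7 + 31 + 30 + 31 + 31 + 30 + 31 + 30 + 31 + 31 + 29 + 31 + 30 + 28 = 401.
The subtraction is earlier − later, so the result is −401 → -401.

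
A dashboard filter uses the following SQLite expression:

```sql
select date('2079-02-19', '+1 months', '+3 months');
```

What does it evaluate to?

2079-06-19

Adding +1 month to 2079-02-19 gives 2079-03-19.
Adding +3 months to 2079-03-19 gives 2079-06-19.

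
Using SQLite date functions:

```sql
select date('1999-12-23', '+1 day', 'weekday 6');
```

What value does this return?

1999-12-25

Advancing 1 more day within December lands on 1999-12-24.
`weekday 6` advances to the next Saturday; 1999-12-24 is a Friday, so it moves forward to 1999-12-25.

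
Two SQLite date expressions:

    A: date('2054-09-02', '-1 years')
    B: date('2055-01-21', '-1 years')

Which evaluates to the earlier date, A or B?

A

A = 2053-09-02.
B = 2054-01-21.
A is earlier.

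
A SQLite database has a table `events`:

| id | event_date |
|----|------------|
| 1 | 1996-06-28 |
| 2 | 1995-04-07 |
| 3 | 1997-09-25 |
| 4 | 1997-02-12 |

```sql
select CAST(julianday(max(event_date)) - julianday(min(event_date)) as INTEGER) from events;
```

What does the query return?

902

MIN = 1995-04-07, MAX = 1997-09-25.
23 days remain in April 1995 after the 7th (30 − 7).
Full months from May 1995 through August 1997 contribute their day counts.
Then 25 days into September 1997.
Total: 23 + 31 + 30 + 31 + 31 + 30 + 31 + 30 + 31 + 31 + 29 + 31 + 30 + 31 + 30 + 31 + 31 + 30 + 31 + 30 + 31 + 31 + 28 + 31 + 30 + 31 + 30 + 31 + 31 + 25 = 902.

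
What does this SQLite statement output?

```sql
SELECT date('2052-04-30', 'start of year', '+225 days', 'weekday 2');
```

2052-08-13

`start of year` rewinds 2052-04-30 to 2052-01-01.
Applying '+225 days' to 2052-01-01: counting 225 days forward gives 2052-08-13.
`weekday 2` advances to the next Tuesday; 2052-08-13 is already a Tuesday, so it stays at 2052-08-13.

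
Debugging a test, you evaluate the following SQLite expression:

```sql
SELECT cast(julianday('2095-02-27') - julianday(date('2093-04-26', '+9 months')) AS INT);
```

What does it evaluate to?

397

Adding +9 months to 2093-04-26 gives 2094-01-26.
5 days remain in January 2094 after the 26th (31 − 26).
Full months from February 2094 through January 2095 contribute their day counts.
Then 27 days into February 2095.
Total: 5 + 28 + 31 + 30 + 31 + 30 + 31 + 31 + 30 + 31 + 30 + 31 + 31 + 27 = 397.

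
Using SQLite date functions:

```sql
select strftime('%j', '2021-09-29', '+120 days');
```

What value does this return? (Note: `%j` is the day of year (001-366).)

027

First apply '+120 days': 2021-09-29 → 2022-01-27.
Day-of-year for 2022-01-27: days since 2022-01-01 inclusive = 27, zero-padded to 027.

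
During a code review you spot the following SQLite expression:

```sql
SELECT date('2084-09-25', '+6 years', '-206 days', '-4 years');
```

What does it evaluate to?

Adding +6 years to 2084-09-25 gives 2090-09-25.
Applying '-206 days' to 2090-09-25: counting 206 days back gives 2090-03-03.
Adding -4 years to 2090-03-03 gives 2086-03-03.

2086-03-03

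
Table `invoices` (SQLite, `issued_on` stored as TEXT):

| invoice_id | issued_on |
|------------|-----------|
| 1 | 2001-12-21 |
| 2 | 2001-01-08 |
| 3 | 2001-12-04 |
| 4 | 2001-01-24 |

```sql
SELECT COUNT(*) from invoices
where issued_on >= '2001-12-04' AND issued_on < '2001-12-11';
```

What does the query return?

Rows in [2001-12-04, 2001-12-11): 2001-12-04 → 1 row.

1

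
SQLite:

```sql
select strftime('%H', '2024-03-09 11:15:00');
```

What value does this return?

`%H` extracts the 2-digit hour (00-23): 11.

11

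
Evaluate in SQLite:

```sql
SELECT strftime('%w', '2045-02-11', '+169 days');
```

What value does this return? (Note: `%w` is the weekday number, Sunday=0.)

0

First apply '+169 days': 2045-02-11 → 2045-07-30.
2045-07-30 is a Sunday; with Sunday=0 that is 0.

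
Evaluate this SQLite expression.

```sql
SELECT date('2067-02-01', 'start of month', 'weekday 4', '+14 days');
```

2067-02-17

`start of month` rewinds 2067-02-01 to 2067-02-01.
`weekday 4` advances to the next Thursday; 2067-02-01 is a Tuesday, so it moves forward to 2067-02-03.
Advancing 14 more days within February lands on 2067-02-17.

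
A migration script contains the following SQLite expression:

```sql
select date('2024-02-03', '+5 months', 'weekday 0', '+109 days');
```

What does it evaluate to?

2024-10-24

Adding +5 months to 2024-02-03 gives 2024-07-03.
`weekday 0` advances to the next Sunday; 2024-07-03 is a Wednesday, so it moves forward to 2024-07-07.
Applying '+109 days' to 2024-07-07: counting 109 days forward gives 2024-10-24.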